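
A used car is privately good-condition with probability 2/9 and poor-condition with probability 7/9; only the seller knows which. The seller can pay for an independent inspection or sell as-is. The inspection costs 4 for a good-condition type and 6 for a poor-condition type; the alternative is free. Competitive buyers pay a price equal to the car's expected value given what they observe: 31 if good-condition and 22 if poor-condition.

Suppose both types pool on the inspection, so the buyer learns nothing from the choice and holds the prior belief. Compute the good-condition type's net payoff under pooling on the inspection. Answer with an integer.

20

Pooled price = 2/9·31 + 7/9·22 = 24.
good-condition pays cost 4 for the inspection, so net payoff = 24 − 4 = 20.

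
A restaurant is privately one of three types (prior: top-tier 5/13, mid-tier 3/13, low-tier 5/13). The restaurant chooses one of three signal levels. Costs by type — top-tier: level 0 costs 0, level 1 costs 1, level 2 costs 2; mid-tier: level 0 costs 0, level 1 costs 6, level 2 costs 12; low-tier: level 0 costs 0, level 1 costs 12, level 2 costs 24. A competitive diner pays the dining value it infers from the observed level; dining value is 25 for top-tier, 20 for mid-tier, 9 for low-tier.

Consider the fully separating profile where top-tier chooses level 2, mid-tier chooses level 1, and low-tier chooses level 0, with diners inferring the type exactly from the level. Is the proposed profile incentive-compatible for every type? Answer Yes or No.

Separating price premiums: level 2 → 25, level 1 → 20, level 0 → 9.
top-tier (assigned level 2): level 0: 9 − 0 = 9; level 1: 20 − 1 = 19; level 2: 25 − 2 = 23. top-tier stays.
mid-tier (assigned level 1): level 0: 9 − 0 = 9; level 1: 20 − 6 = 14; level 2: 25 − 12 = 13. mid-tier stays.
low-tier (assigned level 0): level 0: 9 − 0 = 9; level 1: 20 − 12 = 8; level 2: 25 − 24 = 1. low-tier stays.
Every type prefers its assigned level; separation holds.

Yes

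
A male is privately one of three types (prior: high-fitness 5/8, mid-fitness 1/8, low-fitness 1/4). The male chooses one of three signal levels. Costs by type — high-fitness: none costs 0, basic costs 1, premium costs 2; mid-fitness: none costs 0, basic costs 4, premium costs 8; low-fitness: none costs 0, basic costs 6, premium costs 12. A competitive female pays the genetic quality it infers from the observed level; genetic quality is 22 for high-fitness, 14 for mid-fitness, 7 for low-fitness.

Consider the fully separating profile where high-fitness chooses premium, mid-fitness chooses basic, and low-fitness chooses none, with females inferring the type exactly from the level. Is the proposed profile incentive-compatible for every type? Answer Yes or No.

No

Separating mating payoffs: premium → 22, basic → 14, none → 7.
high-fitness (assigned premium): none: 7 − 0 = 7; basic: 14 − 1 = 13; premium: 22 − 2 = 20. high-fitness stays.
mid-fitness (assigned basic): none: 7 − 0 = 7; basic: 14 − 4 = 10; premium: 22 − 8 = 14. mid-fitness prefers premium.
low-fitness (assigned none): none: 7 − 0 = 7; basic: 14 − 6 = 8; premium: 22 − 12 = 10. low-fitness prefers premium.
At least one type deviates; the separating profile fails.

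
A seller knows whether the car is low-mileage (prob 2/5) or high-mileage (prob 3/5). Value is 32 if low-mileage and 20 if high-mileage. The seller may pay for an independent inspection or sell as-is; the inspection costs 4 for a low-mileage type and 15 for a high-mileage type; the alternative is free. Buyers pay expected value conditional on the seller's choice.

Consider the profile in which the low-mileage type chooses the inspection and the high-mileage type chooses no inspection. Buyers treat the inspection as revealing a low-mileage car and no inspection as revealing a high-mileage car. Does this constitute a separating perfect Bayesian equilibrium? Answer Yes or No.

Under these beliefs, the inspection earns price 32 and no inspection earns price 20.
low-mileage: the inspection nets 32 − 4 = 28; no inspection nets 20. low-mileage prefers the inspection.
high-mileage: the inspection nets 32 − 15 = 17; no inspection nets 20. high-mileage prefers no inspection.
Neither type deviates, so the separating profile is an equilibrium.

Yes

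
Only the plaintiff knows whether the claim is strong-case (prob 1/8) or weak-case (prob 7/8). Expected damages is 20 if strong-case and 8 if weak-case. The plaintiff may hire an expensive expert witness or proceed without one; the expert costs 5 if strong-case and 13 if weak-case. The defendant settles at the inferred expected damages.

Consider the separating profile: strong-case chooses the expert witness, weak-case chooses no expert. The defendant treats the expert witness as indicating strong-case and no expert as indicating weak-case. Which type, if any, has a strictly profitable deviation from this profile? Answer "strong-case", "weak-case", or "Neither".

The expert witness pays 20; no expert pays 8.
strong-case: assigned the expert witness, nets 20 − 5 = 15; deviating to no expert nets 8.
weak-case: assigned no expert, nets 8; deviating to the expert witness nets 20 − 13 = 7.
Both types strictly prefer their assigned action; no profitable deviation.

Neither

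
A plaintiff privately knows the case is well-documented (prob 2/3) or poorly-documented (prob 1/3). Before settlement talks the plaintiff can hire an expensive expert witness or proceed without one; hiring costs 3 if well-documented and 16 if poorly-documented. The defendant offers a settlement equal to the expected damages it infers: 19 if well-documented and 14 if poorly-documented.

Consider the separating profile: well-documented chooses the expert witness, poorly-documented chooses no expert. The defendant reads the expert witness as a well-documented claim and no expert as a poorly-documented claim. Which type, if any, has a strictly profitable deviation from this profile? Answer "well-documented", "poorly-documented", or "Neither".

The expert witness pays 19; no expert pays 14.
well-documented: assigned the expert witness, nets 19 − 3 = 16; deviating to no expert nets 14.
poorly-documented: assigned no expert, nets 14; deviating to the expert witness nets 19 − 16 = 3.
Both types strictly prefer their assigned action; no profitable deviation.

Neither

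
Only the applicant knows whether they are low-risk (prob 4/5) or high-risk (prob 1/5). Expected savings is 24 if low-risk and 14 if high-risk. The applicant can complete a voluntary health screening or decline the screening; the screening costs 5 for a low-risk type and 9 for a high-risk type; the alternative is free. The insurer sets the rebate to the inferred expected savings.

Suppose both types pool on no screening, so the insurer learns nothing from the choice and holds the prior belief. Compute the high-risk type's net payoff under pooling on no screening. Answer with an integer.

22

Pooled rebate = 4/5·24 + 1/5·14 = 22.
high-risk pays no cost for no screening, so net payoff = 22.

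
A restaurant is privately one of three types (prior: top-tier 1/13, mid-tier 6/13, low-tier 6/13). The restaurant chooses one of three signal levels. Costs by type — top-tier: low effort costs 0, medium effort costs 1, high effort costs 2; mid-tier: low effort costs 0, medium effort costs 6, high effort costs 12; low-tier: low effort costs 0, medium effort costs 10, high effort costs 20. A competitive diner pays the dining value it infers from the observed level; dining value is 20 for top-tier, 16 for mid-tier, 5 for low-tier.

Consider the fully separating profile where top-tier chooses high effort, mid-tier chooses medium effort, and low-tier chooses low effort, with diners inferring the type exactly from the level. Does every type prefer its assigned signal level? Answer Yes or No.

No

Separating price premiums: high effort → 20, medium effort → 16, low effort → 5.
top-tier (assigned high effort): low effort: 5 − 0 = 5; medium effort: 16 − 1 = 15; high effort: 20 − 2 = 18. top-tier stays.
mid-tier (assigned medium effort): low effort: 5 − 0 = 5; medium effort: 16 − 6 = 10; high effort: 20 − 12 = 8. mid-tier stays.
low-tier (assigned low effort): low effort: 5 − 0 = 5; medium effort: 16 − 10 = 6; high effort: 20 − 20 = 0. low-tier prefers medium effort.
At least one type deviates; the separating profile fails.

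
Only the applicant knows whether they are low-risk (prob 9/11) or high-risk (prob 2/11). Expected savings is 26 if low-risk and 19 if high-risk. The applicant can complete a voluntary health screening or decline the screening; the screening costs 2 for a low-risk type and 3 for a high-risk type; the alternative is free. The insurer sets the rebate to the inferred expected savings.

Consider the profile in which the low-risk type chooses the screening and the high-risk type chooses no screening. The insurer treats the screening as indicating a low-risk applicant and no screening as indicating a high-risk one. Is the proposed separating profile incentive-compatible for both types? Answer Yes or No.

Under these beliefs, the screening earns rebate 26 and no screening earns rebate 19.
low-risk: the screening nets 26 − 2 = 24; no screening nets 19. low-risk prefers the screening.
high-risk: the screening nets 26 − 3 = 23; no screening nets 19. high-risk would deviate to the screening.
high-risk has a profitable deviation, so the profile is not an equilibrium.

No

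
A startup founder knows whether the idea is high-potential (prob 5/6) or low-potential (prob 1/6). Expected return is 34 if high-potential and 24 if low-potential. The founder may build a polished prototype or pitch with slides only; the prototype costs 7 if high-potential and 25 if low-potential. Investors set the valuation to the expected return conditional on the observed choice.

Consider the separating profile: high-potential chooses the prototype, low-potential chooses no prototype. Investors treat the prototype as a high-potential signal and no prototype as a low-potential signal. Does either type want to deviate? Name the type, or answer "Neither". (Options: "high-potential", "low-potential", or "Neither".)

The prototype pays 34; no prototype pays 24.
high-potential: assigned the prototype, nets 34 − 7 = 27; deviating to no prototype nets 24.
low-potential: assigned no prototype, nets 24; deviating to the prototype nets 34 − 25 = 9.
Both types strictly prefer their assigned action; no profitable deviation.

Neither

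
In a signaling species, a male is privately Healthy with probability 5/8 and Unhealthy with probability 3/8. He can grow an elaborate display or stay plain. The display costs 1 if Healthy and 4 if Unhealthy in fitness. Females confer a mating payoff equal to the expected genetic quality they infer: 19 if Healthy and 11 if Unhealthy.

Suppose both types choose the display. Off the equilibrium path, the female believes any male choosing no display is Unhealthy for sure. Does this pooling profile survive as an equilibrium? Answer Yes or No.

Yes

On path, the female holds the prior and pays 5/8·19 + 3/8·11 = 16. Off path (no display), believing Unhealthy, it pays 11.
Healthy: the display nets 16 − 1 = 15; no display nets 11. Healthy stays.
Unhealthy: the display nets 16 − 4 = 12; no display nets 11. Unhealthy stays.
No type deviates, so pooling is sustained.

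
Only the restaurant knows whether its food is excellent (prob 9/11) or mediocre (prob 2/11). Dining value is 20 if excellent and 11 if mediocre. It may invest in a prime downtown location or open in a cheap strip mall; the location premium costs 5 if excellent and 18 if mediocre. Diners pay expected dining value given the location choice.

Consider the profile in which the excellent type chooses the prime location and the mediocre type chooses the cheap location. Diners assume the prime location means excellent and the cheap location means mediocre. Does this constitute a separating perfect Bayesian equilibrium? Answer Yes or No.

Yes

Under these beliefs, the prime location earns price premium 20 and the cheap location earns price premium 11.
excellent: the prime location nets 20 − 5 = 15; the cheap location nets 11. excellent prefers the prime location.
mediocre: the prime location nets 20 − 18 = 2; the cheap location nets 11. mediocre prefers the cheap location.
Neither type deviates, so the separating profile is an equilibrium.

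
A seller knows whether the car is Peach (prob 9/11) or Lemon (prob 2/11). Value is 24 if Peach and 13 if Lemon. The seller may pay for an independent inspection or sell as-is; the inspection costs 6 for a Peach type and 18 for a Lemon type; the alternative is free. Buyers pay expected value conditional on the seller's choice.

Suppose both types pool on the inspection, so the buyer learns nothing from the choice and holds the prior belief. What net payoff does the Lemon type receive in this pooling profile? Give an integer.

Pooled price = 9/11·24 + 2/11·13 = 22.
Lemon pays cost 18 for the inspection, so net payoff = 22 − 18 = 4.

4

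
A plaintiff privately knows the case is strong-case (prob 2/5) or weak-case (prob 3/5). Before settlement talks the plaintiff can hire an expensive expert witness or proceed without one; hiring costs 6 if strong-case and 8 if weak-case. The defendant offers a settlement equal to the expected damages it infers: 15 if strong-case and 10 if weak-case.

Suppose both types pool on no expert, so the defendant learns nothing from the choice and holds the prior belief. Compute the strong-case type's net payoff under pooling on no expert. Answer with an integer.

12

Pooled settlement = 2/5·15 + 3/5·10 = 12.
strong-case pays no cost for no expert, so net payoff = 12.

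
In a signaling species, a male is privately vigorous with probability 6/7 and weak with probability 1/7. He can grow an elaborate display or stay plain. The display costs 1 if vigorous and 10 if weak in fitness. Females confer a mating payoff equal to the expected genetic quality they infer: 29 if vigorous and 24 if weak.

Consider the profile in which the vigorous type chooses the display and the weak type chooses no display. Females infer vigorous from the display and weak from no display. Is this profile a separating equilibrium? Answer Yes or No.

Yes

Under these beliefs, the display earns mating payoff 29 and no display earns mating payoff 24.
vigorous: the display nets 29 − 1 = 28; no display nets 24. vigorous prefers the display.
weak: the display nets 29 − 10 = 19; no display nets 24. weak prefers no display.
Neither type deviates, so the separating profile is an equilibrium.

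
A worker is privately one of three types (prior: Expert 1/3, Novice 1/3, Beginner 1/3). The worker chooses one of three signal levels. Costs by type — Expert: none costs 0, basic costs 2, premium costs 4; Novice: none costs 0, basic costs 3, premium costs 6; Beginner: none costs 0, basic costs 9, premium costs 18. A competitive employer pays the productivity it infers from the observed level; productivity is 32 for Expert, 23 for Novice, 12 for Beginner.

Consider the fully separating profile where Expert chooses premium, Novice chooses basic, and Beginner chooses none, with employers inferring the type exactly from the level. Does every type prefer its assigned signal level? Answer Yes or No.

Separating wages: premium → 32, basic → 23, none → 12.
Expert (assigned premium): none: 12 − 0 = 12; basic: 23 − 2 = 21; premium: 32 − 4 = 28. Expert stays.
Novice (assigned basic): none: 12 − 0 = 12; basic: 23 − 3 = 20; premium: 32 − 6 = 26. Novice prefers premium.
Beginner (assigned none): none: 12 − 0 = 12; basic: 23 − 9 = 14; premium: 32 − 18 = 14. Beginner prefers basic.
At least one type deviates; the separating profile fails.

No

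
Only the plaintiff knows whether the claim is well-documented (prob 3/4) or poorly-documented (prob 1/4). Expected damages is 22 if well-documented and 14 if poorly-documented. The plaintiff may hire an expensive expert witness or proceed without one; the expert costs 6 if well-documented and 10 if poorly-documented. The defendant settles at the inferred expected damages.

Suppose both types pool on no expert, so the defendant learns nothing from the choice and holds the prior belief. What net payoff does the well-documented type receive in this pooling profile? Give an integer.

Pooled settlement = 3/4·22 + 1/4·14 = 20.
well-documented pays no cost for no expert, so net payoff = 20.

20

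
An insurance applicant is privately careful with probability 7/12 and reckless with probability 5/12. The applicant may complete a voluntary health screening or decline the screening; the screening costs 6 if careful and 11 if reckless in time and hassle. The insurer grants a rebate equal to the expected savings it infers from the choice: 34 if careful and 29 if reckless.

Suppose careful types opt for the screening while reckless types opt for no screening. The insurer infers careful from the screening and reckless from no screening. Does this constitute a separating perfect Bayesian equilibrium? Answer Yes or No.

No

Under these beliefs, the screening earns rebate 34 and no screening earns rebate 29.
careful: the screening nets 34 − 6 = 28; no screening nets 29. careful would deviate to no screening.
reckless: the screening nets 34 − 11 = 23; no screening nets 29. reckless prefers no screening.
careful has a profitable deviation, so the profile is not an equilibrium.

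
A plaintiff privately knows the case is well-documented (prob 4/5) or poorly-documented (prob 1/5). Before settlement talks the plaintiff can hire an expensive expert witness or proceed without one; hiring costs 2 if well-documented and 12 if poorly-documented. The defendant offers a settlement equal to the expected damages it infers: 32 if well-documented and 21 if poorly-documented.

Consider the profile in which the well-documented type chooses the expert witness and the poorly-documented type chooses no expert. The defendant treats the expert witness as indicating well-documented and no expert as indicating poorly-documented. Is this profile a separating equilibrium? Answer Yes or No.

Yes

Under these beliefs, the expert witness earns settlement 32 and no expert earns settlement 21.
well-documented: the expert witness nets 32 − 2 = 30; no expert nets 21. well-documented prefers the expert witness.
poorly-documented: the expert witness nets 32 − 12 = 20; no expert nets 21. poorly-documented prefers no expert.
Neither type deviates, so the separating profile is an equilibrium.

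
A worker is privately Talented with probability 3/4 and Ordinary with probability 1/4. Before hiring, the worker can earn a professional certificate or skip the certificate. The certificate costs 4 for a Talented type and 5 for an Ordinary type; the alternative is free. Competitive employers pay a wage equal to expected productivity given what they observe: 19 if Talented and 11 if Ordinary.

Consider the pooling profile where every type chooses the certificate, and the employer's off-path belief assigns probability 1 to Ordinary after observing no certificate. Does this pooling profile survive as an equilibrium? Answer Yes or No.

On path, the employer holds the prior and pays 3/4·19 + 1/4·11 = 17. Off path (no certificate), believing Ordinary, it pays 11.
Talented: the certificate nets 17 − 4 = 13; no certificate nets 11. Talented stays.
Ordinary: the certificate nets 17 − 5 = 12; no certificate nets 11. Ordinary stays.
No type deviates, so pooling is sustained.

Yes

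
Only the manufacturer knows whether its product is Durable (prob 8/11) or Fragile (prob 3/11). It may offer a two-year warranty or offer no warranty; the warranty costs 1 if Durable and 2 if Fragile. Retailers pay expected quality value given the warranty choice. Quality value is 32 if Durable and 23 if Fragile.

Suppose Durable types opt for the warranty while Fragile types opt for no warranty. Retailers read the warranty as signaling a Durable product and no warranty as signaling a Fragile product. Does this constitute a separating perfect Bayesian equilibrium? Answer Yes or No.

Under these beliefs, the warranty earns price 32 and no warranty earns price 23.
Durable: the warranty nets 32 − 1 = 31; no warranty nets 23. Durable prefers the warranty.
Fragile: the warranty nets 32 − 2 = 30; no warranty nets 23. Fragile would deviate to the warranty.
Fragile has a profitable deviation, so the profile is not an equilibrium.

No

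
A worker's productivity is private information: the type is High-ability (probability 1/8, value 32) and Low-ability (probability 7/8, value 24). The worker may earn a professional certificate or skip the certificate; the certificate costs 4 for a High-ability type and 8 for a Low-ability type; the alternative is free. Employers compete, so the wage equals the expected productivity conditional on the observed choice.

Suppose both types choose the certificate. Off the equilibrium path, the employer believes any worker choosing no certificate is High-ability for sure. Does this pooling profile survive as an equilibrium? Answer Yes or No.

No

On path, the employer holds the prior and pays 1/8·32 + 7/8·24 = 25. Off path (no certificate), believing High-ability, it pays 32.
High-ability: the certificate nets 25 − 4 = 21; no certificate nets 32. High-ability would deviate.
Low-ability: the certificate nets 25 − 8 = 17; no certificate nets 32. Low-ability would deviate.
A type deviates, so pooling fails.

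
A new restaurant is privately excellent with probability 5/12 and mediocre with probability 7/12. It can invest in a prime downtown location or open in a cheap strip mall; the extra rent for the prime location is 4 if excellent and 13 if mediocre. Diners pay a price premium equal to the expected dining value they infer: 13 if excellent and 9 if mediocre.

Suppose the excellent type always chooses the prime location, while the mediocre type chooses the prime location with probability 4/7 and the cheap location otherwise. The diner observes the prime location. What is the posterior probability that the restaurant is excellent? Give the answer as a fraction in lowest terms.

5/9

P(the prime location) = (5/12)·1 + (7/12)·(4/7) = 3/4.
By Bayes' rule, P(excellent | the prime location) = (5/12) / (3/4) = 5/9.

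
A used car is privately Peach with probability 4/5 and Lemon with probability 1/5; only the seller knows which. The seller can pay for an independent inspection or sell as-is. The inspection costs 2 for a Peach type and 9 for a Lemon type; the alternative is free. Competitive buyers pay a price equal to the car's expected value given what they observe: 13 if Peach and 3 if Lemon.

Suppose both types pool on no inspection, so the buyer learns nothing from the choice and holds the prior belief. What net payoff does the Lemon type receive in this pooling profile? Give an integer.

11

Pooled price = 4/5·13 + 1/5·3 = 11.
Lemon pays no cost for no inspection, so net payoff = 11.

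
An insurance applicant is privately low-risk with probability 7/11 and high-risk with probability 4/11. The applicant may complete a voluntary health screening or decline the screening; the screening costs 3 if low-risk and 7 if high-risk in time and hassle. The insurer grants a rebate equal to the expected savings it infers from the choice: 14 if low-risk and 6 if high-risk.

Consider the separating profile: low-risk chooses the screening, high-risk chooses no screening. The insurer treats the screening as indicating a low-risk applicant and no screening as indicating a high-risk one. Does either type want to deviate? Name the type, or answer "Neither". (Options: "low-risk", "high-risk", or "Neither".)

high-risk

The screening pays 14; no screening pays 6.
low-risk: assigned the screening, nets 14 − 3 = 11; deviating to no screening nets 6.
high-risk: assigned no screening, nets 6; deviating to the screening nets 14 − 7 = 7.
The high-risk type gains 1 by deviating.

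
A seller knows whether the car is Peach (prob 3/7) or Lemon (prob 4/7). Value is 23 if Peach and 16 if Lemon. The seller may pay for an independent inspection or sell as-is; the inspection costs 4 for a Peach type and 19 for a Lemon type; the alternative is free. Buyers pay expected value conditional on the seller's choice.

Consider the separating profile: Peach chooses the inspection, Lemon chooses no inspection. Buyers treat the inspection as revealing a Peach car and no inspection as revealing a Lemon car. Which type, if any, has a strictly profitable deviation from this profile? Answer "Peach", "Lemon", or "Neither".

The inspection pays 23; no inspection pays 16.
Peach: assigned the inspection, nets 23 − 4 = 19; deviating to no inspection nets 16.
Lemon: assigned no inspection, nets 16; deviating to the inspection nets 23 − 19 = 4.
Both types strictly prefer their assigned action; no profitable deviation.

Neither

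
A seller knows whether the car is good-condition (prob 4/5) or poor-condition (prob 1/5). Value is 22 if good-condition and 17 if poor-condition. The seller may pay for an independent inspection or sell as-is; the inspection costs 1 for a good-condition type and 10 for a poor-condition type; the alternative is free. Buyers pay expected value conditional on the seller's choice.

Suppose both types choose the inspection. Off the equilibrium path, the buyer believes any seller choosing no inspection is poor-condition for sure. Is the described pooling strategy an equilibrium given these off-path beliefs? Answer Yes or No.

No

On path, the buyer holds the prior and pays 4/5·22 + 1/5·17 = 21. Off path (no inspection), believing poor-condition, it pays 17.
good-condition: the inspection nets 21 − 1 = 20; no inspection nets 17. good-condition stays.
poor-condition: the inspection nets 21 − 10 = 11; no inspection nets 17. poor-condition would deviate.
A type deviates, so pooling fails.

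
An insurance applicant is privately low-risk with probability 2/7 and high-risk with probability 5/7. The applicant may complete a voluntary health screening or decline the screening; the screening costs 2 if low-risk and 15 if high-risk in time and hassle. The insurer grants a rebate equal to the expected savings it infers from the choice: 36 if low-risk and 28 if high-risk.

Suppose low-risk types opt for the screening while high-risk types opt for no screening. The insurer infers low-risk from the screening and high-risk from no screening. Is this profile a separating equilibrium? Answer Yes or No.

Yes

Under these beliefs, the screening earns rebate 36 and no screening earns rebate 28.
low-risk: the screening nets 36 − 2 = 34; no screening nets 28. low-risk prefers the screening.
high-risk: the screening nets 36 − 15 = 21; no screening nets 28. high-risk prefers no screening.
Neither type deviates, so the separating profile is an equilibrium.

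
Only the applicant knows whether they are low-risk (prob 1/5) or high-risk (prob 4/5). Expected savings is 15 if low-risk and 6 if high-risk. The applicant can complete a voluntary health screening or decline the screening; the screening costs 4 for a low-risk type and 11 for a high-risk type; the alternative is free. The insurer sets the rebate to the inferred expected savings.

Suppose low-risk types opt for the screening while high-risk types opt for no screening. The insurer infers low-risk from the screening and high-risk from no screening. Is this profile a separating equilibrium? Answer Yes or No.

Yes

Under these beliefs, the screening earns rebate 15 and no screening earns rebate 6.
low-risk: the screening nets 15 − 4 = 11; no screening nets 6. low-risk prefers the screening.
high-risk: the screening nets 15 − 11 = 4; no screening nets 6. high-risk prefers no screening.
Neither type deviates, so the separating profile is an equilibrium.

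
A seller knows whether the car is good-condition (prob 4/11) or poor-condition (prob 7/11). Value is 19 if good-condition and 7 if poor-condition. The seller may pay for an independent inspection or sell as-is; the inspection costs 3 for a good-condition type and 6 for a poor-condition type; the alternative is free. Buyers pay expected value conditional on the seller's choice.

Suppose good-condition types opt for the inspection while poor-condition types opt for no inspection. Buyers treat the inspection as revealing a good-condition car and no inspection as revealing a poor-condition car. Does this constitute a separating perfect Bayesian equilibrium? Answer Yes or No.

Under these beliefs, the inspection earns price 19 and no inspection earns price 7.
good-condition: the inspection nets 19 − 3 = 16; no inspection nets 7. good-condition prefers the inspection.
poor-condition: the inspection nets 19 − 6 = 13; no inspection nets 7. poor-condition would deviate to the inspection.
poor-condition has a profitable deviation, so the profile is not an equilibrium.

No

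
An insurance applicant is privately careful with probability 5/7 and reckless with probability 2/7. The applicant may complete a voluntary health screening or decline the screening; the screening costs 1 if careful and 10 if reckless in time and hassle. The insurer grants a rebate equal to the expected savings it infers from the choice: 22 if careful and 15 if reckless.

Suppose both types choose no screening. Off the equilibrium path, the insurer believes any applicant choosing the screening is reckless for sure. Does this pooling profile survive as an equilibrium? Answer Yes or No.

Yes

On path, the insurer holds the prior and pays 5/7·22 + 2/7·15 = 20. Off path (the screening), believing reckless, it pays 15.
careful: no screening nets 20; the screening nets 15 − 1 = 14. careful stays.
reckless: no screening nets 20; the screening nets 15 − 10 = 5. reckless stays.
No type deviates, so pooling is sustained.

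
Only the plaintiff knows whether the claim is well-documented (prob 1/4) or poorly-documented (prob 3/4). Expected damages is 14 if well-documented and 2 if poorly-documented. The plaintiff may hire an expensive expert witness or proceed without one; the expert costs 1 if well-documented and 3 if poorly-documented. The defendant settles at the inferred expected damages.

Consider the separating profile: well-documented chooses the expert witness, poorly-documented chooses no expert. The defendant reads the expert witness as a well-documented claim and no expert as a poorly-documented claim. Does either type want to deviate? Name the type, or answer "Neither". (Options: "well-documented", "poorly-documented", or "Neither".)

The expert witness pays 14; no expert pays 2.
well-documented: assigned the expert witness, nets 14 − 1 = 13; deviating to no expert nets 2.
poorly-documented: assigned no expert, nets 2; deviating to the expert witness nets 14 − 3 = 11.
The poorly-documented type gains 9 by deviating.

poorly-documented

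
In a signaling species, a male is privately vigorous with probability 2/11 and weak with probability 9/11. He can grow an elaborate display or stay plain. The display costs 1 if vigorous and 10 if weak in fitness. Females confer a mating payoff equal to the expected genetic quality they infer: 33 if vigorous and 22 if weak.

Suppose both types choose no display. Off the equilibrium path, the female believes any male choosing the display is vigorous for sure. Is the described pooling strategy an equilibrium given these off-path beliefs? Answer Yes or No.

No

On path, the female holds the prior and pays 2/11·33 + 9/11·22 = 24. Off path (the display), believing vigorous, it pays 33.
vigorous: no display nets 24; the display nets 33 − 1 = 32. vigorous would deviate.
weak: no display nets 24; the display nets 33 − 10 = 23. weak stays.
A type deviates, so pooling fails.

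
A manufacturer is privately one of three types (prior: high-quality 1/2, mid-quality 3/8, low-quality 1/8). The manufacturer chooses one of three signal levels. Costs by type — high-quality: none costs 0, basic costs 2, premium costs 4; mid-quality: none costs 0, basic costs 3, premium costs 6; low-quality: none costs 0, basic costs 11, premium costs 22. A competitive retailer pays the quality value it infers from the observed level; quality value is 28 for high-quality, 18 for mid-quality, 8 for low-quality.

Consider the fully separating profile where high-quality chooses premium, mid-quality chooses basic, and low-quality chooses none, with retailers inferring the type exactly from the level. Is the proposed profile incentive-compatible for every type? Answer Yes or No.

No

Separating prices: premium → 28, basic → 18, none → 8.
high-quality (assigned premium): none: 8 − 0 = 8; basic: 18 − 2 = 16; premium: 28 − 4 = 24. high-quality stays.
mid-quality (assigned basic): none: 8 − 0 = 8; basic: 18 − 3 = 15; premium: 28 − 6 = 22. mid-quality prefers premium.
low-quality (assigned none): none: 8 − 0 = 8; basic: 18 − 11 = 7; premium: 28 − 22 = 6. low-quality stays.
At least one type deviates; the separating profile fails.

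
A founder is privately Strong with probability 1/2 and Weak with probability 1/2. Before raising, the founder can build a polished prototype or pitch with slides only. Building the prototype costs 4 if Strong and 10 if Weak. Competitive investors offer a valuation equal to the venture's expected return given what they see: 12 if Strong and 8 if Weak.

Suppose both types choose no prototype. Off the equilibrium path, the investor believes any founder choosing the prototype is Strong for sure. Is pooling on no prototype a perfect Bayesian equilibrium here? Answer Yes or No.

On path, the investor holds the prior and pays 1/2·12 + 1/2·8 = 10. Off path (the prototype), believing Strong, it pays 12.
Strong: no prototype nets 10; the prototype nets 12 − 4 = 8. Strong stays.
Weak: no prototype nets 10; the prototype nets 12 − 10 = 2. Weak stays.
No type deviates, so pooling is sustained.

Yes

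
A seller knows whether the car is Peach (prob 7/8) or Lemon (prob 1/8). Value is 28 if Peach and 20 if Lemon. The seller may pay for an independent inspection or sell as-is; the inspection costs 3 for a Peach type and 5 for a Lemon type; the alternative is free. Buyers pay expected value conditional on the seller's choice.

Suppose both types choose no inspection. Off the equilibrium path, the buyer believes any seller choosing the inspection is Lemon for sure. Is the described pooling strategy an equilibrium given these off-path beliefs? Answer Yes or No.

On path, the buyer holds the prior and pays 7/8·28 + 1/8·20 = 27. Off path (the inspection), believing Lemon, it pays 20.
Peach: no inspection nets 27; the inspection nets 20 − 3 = 17. Peach stays.
Lemon: no inspection nets 27; the inspection nets 20 − 5 = 15. Lemon stays.
No type deviates, so pooling is sustained.

Yes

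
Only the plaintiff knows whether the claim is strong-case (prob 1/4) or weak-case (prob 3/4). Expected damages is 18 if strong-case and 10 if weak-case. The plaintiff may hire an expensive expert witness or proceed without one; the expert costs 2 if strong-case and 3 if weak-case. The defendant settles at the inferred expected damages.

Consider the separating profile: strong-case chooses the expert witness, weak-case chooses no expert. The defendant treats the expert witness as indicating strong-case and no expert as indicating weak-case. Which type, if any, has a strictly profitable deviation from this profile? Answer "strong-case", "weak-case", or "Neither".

weak-case

The expert witness pays 18; no expert pays 10.
strong-case: assigned the expert witness, nets 18 − 2 = 16; deviating to no expert nets 10.
weak-case: assigned no expert, nets 10; deviating to the expert witness nets 18 − 3 = 15.
The weak-case type gains 5 by deviating.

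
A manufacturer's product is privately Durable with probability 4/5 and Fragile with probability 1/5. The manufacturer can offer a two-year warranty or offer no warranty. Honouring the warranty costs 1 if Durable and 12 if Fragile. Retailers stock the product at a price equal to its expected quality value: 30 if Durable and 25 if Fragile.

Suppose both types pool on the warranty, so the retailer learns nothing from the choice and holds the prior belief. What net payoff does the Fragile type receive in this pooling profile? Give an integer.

Pooled price = 4/5·30 + 1/5·25 = 29.
Fragile pays cost 12 for the warranty, so net payoff = 29 − 12 = 17.

17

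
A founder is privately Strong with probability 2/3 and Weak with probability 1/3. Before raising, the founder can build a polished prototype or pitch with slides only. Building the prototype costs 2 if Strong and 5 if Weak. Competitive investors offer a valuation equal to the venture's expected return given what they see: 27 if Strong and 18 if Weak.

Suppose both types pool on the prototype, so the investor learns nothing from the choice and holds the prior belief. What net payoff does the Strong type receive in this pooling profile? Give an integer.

Pooled valuation = 2/3·27 + 1/3·18 = 24.
Strong pays cost 2 for the prototype, so net payoff = 24 − 2 = 22.

22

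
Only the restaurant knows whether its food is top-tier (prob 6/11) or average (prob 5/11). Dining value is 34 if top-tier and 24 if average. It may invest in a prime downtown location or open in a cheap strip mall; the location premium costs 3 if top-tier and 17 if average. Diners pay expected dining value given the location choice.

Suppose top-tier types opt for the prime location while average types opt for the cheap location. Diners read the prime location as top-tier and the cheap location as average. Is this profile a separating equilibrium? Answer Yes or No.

Under these beliefs, the prime location earns price premium 34 and the cheap location earns price premium 24.
top-tier: the prime location nets 34 − 3 = 31; the cheap location nets 24. top-tier prefers the prime location.
average: the prime location nets 34 − 17 = 17; the cheap location nets 24. average prefers the cheap location.
Neither type deviates, so the separating profile is an equilibrium.

Yes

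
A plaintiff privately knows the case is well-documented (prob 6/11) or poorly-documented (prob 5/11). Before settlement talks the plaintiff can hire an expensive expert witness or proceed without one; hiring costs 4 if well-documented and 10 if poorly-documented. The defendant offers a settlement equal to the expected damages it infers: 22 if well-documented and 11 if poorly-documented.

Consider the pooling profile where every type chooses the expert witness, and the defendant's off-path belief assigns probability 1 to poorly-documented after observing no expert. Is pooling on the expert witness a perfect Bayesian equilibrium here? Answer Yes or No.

On path, the defendant holds the prior and pays 6/11·22 + 5/11·11 = 17. Off path (no expert), believing poorly-documented, it pays 11.
well-documented: the expert witness nets 17 − 4 = 13; no expert nets 11. well-documented stays.
poorly-documented: the expert witness nets 17 − 10 = 7; no expert nets 11. poorly-documented would deviate.
A type deviates, so pooling fails.

No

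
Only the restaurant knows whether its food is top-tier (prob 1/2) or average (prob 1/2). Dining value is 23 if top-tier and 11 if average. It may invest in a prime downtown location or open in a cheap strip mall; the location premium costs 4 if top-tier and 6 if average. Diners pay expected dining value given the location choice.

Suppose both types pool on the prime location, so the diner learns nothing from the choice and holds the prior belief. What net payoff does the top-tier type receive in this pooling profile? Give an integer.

Pooled price premium = 1/2·23 + 1/2·11 = 17.
top-tier pays cost 4 for the prime location, so net payoff = 17 − 4 = 13.

13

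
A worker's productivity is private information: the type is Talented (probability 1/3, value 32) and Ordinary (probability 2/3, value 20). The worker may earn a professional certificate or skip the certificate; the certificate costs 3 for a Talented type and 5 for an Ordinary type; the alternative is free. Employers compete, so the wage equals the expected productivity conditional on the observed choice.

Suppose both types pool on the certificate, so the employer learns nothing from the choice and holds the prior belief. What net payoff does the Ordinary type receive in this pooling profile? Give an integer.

Pooled wage = 1/3·32 + 2/3·20 = 24.
Ordinary pays cost 5 for the certificate, so net payoff = 24 − 5 = 19.

19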